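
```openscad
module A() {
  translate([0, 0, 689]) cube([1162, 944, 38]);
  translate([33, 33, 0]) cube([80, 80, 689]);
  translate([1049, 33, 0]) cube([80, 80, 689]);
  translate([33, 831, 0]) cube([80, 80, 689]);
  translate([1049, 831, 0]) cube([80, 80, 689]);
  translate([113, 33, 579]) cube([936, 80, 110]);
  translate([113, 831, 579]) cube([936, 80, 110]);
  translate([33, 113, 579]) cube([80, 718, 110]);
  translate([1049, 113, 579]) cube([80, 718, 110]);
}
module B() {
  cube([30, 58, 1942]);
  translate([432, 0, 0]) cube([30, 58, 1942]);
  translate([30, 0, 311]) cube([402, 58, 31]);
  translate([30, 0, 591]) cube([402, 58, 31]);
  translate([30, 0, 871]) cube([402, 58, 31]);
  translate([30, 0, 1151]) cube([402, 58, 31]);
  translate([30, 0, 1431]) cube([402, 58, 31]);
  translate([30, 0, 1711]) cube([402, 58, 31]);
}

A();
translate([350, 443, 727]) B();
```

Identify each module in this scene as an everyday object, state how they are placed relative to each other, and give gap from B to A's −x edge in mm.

The ladder's min-x is at 350; the table's min-x is 0; gap = 350 mm.

A is a table. B is a ladder. The ladder is on top of the table, centred. The gap from the ladder to the table's −x edge is 350 mm.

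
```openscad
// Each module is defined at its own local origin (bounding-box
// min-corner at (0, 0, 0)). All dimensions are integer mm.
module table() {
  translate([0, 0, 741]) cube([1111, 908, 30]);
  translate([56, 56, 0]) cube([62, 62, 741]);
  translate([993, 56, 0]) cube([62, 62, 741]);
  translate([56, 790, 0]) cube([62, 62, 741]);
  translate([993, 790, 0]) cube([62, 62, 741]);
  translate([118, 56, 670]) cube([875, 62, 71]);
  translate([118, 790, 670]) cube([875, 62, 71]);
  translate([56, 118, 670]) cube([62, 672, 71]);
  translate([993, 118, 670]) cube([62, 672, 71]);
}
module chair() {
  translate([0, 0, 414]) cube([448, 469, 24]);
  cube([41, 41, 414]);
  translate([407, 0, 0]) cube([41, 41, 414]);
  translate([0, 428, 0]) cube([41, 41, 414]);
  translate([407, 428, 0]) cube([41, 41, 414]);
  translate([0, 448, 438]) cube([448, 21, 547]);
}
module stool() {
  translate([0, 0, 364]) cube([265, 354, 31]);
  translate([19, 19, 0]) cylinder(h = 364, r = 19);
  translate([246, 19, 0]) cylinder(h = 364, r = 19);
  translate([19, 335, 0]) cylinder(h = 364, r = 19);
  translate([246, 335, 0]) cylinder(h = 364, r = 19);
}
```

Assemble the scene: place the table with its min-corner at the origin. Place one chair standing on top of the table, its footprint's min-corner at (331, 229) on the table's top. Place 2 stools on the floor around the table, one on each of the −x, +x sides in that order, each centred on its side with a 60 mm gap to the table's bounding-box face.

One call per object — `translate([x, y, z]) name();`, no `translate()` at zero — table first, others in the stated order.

table();
translate([331, 229, 771]) chair();
translate([-325, 277, 0]) stool();
translate([1171, 277, 0]) stool();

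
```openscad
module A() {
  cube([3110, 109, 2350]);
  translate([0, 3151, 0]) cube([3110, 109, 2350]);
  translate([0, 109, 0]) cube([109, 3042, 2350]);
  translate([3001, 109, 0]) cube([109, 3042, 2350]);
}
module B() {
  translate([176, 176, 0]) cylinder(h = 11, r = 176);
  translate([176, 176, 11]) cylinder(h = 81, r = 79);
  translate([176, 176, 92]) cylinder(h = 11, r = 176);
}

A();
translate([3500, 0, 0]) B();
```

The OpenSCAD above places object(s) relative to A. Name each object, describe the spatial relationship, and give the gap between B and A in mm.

The spool's nearest face is 390 mm from the house frame's +x face.

A is a house frame. B is a spool. The spool is on the floor beside the house frame on its +x side. The gap between the spool and the house frame is 390 mm.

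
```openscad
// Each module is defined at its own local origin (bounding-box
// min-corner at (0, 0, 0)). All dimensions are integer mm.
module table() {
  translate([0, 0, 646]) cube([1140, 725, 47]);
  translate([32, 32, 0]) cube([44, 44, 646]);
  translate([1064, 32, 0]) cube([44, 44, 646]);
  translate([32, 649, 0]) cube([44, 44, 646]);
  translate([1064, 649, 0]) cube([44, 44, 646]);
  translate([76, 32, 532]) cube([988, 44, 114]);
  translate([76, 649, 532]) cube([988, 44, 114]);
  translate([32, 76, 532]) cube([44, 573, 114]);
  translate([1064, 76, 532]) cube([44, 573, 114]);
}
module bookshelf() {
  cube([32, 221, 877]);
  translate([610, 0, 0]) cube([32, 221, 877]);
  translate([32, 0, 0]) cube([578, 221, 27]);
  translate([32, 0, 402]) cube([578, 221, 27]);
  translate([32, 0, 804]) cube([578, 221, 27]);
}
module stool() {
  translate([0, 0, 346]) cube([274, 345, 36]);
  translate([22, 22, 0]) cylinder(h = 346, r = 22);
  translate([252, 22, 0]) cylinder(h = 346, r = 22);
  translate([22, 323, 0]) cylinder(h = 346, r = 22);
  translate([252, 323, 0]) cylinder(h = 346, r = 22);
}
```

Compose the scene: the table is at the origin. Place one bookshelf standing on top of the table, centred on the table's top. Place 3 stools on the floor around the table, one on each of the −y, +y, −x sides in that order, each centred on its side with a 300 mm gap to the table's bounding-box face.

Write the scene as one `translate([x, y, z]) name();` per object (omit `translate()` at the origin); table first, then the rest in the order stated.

table();
translate([249, 252, 693]) bookshelf();
translate([433, -645, 0]) stool();
translate([433, 1025, 0]) stool();
translate([-574, 190, 0]) stool();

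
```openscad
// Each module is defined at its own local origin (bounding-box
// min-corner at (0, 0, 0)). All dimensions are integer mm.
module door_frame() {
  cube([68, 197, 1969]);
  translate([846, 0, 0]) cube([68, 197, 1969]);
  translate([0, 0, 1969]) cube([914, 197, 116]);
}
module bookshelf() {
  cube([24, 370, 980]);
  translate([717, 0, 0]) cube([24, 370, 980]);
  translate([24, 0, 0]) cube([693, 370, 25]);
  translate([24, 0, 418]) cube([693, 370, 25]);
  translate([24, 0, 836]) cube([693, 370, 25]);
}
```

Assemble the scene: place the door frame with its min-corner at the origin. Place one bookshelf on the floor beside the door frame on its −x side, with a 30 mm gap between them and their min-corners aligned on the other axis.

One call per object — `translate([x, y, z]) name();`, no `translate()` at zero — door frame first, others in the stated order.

door_frame();
translate([-771, 0, 0]) bookshelf();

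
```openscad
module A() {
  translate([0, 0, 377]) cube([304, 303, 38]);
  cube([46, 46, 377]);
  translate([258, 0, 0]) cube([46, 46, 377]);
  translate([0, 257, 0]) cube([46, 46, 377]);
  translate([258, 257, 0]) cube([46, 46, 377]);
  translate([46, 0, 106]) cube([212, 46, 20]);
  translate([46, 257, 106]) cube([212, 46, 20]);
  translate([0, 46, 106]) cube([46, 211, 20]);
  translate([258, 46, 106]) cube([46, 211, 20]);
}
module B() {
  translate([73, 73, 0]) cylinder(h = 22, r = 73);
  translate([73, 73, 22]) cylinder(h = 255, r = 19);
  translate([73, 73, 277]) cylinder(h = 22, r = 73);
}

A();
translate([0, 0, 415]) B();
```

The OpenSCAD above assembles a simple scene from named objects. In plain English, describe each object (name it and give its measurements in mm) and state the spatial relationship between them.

A is a simple wooden stool: a rectangular seat 304 mm (x) by 303 mm (y), 38 mm thick, top face at z = 415 mm, on four square legs, each 46×46 mm in cross-section. The legs rest on z = 0, each flush with a corner of the seat. Four stretchers, 46 mm wide and 20 mm tall, connect adjacent legs with their undersides at z = 106 mm, each running between the inner faces of the legs it joins and aligned with the legs' outer faces on the other axis.

B is a spool: two coaxial disc flanges of radius 73 mm and thickness 22 mm, joined by a core cylinder of radius 19 mm and height 255 mm. The lower flange rests on z = 0 and the three cylinders share a vertical axis.

The spool is on top of the stool.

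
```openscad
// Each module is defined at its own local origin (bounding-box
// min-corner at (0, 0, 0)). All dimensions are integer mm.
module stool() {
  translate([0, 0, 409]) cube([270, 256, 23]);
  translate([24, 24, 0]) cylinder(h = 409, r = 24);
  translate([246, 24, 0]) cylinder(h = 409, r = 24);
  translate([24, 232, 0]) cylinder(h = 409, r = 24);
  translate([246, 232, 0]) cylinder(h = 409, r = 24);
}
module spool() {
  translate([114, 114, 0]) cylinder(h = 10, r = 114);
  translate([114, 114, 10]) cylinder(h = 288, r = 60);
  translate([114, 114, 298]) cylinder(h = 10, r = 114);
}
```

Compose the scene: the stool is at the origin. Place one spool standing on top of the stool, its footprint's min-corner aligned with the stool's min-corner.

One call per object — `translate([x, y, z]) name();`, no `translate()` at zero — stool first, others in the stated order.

stool();
translate([0, 0, 432]) spool();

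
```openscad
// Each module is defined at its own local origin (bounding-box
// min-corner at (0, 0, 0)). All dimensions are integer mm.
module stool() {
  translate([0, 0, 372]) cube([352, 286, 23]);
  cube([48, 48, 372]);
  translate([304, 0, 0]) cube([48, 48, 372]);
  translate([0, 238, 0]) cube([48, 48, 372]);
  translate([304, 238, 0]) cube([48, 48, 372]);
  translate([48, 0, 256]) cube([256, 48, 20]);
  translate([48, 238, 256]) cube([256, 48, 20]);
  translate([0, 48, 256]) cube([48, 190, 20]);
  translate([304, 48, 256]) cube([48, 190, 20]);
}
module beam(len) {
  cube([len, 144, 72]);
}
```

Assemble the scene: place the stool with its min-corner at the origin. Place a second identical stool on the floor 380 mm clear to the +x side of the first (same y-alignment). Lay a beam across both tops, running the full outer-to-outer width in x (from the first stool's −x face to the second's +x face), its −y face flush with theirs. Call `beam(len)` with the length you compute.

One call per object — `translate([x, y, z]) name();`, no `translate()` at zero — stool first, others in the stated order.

stool();
translate([732, 0, 0]) stool();
translate([0, 0, 395]) beam(1084);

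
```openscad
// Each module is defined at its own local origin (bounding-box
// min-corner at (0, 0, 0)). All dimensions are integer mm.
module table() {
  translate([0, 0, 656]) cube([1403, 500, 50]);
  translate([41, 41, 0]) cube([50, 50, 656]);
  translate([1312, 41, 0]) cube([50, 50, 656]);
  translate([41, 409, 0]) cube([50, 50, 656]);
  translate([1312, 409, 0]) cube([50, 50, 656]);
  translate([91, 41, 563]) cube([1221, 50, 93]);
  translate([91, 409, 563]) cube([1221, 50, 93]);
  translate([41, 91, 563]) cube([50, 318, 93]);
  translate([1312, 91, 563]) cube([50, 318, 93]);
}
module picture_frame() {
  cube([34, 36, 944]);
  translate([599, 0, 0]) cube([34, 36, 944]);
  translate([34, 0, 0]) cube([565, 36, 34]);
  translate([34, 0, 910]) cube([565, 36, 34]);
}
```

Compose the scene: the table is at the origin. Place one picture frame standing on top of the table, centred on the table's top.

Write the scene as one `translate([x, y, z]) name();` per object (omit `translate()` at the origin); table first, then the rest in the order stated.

table();
translate([385, 232, 706]) picture_frame();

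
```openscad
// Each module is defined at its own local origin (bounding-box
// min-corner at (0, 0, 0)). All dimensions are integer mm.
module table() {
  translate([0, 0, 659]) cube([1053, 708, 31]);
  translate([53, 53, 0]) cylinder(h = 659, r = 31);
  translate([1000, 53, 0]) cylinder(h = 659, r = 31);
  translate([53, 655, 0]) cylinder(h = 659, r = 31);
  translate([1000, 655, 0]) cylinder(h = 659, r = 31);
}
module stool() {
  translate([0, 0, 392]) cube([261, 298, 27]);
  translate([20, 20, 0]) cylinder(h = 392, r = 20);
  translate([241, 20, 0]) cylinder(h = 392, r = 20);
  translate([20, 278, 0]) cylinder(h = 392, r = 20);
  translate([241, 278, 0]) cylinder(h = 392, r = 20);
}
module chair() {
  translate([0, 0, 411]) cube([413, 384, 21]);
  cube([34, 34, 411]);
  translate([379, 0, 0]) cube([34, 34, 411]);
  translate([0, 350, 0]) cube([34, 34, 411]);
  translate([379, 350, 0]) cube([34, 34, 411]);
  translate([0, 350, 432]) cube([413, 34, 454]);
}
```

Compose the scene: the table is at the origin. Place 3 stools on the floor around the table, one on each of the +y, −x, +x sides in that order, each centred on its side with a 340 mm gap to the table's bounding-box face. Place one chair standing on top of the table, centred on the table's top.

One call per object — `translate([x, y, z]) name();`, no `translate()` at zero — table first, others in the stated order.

table();
translate([396, 1048, 0]) stool();
translate([-601, 205, 0]) stool();
translate([1393, 205, 0]) stool();
translate([320, 162, 690]) chair();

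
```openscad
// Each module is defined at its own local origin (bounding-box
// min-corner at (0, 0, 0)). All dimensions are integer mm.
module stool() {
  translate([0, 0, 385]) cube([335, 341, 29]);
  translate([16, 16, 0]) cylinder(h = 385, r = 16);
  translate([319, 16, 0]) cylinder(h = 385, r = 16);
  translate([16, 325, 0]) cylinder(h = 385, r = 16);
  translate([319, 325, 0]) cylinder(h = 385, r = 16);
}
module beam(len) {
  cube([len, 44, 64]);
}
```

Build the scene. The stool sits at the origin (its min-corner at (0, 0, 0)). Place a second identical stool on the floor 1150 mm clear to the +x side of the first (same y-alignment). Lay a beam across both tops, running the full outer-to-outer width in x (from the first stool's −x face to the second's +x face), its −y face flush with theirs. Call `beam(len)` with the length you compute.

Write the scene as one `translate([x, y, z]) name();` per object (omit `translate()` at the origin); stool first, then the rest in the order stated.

stool();
translate([1485, 0, 0]) stool();
translate([0, 0, 414]) beam(1820);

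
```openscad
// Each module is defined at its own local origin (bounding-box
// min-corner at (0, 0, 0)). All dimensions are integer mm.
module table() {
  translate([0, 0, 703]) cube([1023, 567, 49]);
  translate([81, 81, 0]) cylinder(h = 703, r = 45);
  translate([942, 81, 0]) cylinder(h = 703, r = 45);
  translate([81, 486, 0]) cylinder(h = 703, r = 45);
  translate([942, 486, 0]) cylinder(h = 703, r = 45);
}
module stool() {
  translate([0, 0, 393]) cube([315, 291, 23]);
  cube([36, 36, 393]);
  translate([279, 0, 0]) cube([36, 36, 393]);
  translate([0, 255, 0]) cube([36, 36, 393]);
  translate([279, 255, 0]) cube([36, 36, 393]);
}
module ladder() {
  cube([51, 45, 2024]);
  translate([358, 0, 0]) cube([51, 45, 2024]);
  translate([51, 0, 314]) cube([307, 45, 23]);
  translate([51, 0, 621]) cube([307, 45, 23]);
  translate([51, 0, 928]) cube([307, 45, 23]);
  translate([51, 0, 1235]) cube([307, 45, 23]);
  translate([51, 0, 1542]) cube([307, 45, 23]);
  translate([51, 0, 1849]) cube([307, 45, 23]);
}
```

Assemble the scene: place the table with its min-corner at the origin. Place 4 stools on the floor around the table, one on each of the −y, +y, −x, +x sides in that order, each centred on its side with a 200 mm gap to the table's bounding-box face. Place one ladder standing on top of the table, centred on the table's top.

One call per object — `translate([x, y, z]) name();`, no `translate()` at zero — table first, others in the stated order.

table();
translate([354, -491, 0]) stool();
translate([354, 767, 0]) stool();
translate([-515, 138, 0]) stool();
translate([1223, 138, 0]) stool();
translate([307, 261, 752]) ladder();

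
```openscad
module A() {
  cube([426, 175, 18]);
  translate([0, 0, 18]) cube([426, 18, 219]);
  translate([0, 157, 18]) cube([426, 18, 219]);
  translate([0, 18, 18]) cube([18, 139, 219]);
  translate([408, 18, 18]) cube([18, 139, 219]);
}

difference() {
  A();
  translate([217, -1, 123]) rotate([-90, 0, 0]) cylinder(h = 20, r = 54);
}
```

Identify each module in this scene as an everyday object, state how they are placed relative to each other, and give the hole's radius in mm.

A is an open box. The open box has a circular hole through its front wall. The hole's radius is 54 mm.

The subtracted cylinder has r = 54 mm.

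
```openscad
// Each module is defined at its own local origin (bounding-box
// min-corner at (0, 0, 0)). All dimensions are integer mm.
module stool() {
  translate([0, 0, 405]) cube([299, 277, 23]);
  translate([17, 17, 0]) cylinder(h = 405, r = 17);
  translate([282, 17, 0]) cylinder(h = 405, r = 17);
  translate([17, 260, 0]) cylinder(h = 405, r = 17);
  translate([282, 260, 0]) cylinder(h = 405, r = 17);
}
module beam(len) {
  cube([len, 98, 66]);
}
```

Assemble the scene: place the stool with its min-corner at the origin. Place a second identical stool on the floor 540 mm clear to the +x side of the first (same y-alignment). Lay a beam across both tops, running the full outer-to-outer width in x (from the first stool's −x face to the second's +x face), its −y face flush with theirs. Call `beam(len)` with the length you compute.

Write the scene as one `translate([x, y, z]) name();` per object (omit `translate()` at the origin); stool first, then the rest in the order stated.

stool();
translate([839, 0, 0]) stool();
translate([0, 0, 428]) beam(1138);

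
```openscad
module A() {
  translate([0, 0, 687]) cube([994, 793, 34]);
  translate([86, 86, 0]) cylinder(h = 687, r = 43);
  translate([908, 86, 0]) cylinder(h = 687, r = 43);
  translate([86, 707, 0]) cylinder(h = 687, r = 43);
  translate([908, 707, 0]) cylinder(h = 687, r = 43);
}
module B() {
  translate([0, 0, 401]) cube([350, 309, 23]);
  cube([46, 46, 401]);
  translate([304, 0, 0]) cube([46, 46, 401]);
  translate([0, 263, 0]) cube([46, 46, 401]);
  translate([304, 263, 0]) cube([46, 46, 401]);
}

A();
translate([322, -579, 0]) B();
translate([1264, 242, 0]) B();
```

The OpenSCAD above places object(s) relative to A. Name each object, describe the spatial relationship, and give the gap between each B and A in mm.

Each stool's nearest face is 270 mm from the table's bounding box.

A is a table. B is a stool. Two stools sit around the table at the −y, +x sides. The gap between each stool and the table is 270 mm.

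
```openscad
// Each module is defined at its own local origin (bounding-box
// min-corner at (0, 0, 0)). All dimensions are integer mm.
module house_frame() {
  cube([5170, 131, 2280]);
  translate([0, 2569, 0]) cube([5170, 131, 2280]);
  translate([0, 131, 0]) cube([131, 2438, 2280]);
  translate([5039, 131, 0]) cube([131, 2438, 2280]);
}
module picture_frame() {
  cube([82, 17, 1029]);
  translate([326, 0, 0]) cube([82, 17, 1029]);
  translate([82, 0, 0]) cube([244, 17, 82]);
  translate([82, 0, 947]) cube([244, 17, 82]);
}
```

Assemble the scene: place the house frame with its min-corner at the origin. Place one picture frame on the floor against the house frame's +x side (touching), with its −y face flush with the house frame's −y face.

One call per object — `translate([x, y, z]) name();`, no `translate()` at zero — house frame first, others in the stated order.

house_frame();
translate([5170, 0, 0]) picture_frame();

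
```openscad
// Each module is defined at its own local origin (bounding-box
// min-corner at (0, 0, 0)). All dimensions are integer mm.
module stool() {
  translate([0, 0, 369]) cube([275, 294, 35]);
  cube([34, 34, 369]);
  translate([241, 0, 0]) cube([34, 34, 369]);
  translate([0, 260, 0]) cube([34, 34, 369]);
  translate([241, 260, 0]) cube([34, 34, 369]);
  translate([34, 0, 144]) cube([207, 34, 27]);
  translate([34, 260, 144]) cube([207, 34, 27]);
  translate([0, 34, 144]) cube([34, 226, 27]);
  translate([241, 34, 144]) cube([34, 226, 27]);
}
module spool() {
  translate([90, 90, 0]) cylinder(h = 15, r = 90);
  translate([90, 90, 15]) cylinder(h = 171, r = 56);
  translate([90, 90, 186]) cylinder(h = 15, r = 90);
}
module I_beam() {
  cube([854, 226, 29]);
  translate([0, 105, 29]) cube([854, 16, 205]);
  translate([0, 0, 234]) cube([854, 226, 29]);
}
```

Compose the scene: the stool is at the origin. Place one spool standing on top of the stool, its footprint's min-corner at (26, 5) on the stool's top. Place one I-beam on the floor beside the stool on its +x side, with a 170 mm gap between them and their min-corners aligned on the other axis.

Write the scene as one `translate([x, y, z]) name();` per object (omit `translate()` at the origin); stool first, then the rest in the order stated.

stool();
translate([26, 5, 404]) spool();
translate([445, 0, 0]) I_beam();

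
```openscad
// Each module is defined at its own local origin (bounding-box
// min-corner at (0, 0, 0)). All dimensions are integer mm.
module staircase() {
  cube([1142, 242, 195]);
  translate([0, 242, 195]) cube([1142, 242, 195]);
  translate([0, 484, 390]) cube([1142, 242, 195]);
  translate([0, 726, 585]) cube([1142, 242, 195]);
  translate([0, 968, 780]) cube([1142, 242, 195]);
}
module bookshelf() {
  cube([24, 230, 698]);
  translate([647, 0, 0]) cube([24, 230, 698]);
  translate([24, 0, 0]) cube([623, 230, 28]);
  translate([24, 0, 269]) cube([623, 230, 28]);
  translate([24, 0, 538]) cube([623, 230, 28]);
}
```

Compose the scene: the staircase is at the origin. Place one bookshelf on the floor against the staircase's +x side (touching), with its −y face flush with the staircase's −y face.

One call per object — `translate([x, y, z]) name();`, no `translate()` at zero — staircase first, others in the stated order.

staircase();
translate([1142, 0, 0]) bookshelf();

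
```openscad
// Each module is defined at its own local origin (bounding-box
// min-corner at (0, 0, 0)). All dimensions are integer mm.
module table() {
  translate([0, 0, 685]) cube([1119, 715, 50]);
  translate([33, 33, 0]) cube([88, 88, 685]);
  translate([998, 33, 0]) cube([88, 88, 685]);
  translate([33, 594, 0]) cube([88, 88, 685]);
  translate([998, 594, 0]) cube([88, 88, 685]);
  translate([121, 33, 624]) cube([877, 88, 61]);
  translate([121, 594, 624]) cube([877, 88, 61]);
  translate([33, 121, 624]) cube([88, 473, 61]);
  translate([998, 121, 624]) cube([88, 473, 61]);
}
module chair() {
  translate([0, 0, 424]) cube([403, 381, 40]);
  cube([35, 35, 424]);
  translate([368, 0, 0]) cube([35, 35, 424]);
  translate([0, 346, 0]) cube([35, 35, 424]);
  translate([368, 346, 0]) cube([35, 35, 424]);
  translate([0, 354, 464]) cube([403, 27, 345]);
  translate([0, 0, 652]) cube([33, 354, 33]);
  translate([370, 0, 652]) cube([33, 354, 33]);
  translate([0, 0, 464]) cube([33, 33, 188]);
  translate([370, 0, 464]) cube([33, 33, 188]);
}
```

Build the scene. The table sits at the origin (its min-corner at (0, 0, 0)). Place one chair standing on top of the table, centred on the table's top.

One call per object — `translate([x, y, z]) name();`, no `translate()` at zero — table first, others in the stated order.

table();
translate([358, 167, 735]) chair();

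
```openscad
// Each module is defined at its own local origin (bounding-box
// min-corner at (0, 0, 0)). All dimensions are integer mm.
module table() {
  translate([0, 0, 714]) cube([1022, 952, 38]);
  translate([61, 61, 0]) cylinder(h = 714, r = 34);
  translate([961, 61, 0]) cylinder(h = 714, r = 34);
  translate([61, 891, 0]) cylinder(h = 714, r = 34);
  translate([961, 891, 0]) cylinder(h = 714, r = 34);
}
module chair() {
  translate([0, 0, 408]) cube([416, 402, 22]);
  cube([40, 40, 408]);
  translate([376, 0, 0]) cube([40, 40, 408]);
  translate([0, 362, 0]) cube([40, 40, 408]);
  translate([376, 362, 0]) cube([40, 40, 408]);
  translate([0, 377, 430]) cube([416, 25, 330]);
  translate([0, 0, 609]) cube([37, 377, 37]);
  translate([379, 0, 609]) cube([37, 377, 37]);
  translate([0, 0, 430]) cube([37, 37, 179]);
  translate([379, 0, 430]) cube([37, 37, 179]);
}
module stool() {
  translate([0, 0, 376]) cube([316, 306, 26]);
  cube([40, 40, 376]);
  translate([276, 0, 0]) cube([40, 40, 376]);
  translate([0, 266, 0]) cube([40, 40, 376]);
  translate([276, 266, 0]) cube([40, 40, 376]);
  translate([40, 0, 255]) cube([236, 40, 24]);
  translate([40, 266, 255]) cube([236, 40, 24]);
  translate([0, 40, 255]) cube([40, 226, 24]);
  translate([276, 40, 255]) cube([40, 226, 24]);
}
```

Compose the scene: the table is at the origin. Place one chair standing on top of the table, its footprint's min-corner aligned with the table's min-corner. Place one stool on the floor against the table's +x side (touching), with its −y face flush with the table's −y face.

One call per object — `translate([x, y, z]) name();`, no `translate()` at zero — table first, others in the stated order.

table();
translate([0, 0, 752]) chair();
translate([1022, 0, 0]) stool();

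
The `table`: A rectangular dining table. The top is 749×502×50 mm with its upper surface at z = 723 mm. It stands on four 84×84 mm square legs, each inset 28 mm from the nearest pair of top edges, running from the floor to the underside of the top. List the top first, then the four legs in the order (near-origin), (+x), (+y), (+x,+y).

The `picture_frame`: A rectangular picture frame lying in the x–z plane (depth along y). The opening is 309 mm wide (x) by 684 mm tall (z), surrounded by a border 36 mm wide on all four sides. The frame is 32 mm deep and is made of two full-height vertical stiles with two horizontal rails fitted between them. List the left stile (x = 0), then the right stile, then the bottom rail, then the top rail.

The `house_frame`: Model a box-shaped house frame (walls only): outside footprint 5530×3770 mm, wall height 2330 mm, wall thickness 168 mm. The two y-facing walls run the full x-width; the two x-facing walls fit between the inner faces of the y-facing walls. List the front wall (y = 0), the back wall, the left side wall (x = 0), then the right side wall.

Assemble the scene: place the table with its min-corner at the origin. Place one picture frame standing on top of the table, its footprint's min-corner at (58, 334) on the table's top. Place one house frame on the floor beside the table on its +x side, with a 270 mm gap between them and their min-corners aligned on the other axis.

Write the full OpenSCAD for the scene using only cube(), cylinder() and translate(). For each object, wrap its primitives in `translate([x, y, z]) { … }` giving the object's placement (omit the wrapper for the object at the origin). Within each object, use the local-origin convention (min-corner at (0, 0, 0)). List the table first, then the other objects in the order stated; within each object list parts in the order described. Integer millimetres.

translate([0, 0, 673]) cube([749, 502, 50]);
translate([28, 28, 0]) cube([84, 84, 673]);
translate([637, 28, 0]) cube([84, 84, 673]);
translate([28, 390, 0]) cube([84, 84, 673]);
translate([637, 390, 0]) cube([84, 84, 673]);
translate([58, 334, 723]) {
  cube([36, 32, 756]);
  translate([345, 0, 0]) cube([36, 32, 756]);
  translate([36, 0, 0]) cube([309, 32, 36]);
  translate([36, 0, 720]) cube([309, 32, 36]);
}
translate([1019, 0, 0]) {
  cube([5530, 168, 2330]);
  translate([0, 3602, 0]) cube([5530, 168, 2330]);
  translate([0, 168, 0]) cube([168, 3434, 2330]);
  translate([5362, 168, 0]) cube([168, 3434, 2330]);
}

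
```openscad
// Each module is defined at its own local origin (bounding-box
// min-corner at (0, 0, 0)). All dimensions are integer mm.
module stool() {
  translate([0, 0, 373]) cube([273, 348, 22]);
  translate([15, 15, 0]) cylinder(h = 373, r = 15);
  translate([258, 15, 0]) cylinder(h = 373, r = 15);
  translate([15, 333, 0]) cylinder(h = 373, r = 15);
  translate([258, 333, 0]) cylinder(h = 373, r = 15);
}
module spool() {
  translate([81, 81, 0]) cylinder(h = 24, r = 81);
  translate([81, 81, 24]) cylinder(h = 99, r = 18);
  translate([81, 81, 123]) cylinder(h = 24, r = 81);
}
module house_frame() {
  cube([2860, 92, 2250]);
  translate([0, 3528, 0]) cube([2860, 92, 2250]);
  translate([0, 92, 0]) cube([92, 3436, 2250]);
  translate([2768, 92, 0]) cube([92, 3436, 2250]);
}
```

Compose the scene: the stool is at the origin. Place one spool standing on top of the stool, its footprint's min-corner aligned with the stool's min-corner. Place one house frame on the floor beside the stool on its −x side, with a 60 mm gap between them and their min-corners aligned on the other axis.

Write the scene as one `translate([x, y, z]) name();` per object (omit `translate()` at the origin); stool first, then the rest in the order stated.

stool();
translate([0, 0, 395]) spool();
translate([-2920, 0, 0]) house_frame();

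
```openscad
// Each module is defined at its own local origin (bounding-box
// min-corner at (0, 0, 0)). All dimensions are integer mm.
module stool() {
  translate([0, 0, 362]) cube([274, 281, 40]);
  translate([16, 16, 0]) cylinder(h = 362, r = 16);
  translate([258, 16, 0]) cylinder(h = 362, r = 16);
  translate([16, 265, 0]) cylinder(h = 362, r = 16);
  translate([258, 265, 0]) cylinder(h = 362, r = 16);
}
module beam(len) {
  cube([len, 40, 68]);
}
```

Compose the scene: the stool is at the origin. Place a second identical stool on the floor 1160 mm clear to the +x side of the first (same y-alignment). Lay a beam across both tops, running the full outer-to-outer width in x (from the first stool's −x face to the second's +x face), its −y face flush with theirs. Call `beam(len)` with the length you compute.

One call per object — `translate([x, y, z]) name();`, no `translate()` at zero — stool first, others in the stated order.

stool();
translate([1434, 0, 0]) stool();
translate([0, 0, 402]) beam(1708);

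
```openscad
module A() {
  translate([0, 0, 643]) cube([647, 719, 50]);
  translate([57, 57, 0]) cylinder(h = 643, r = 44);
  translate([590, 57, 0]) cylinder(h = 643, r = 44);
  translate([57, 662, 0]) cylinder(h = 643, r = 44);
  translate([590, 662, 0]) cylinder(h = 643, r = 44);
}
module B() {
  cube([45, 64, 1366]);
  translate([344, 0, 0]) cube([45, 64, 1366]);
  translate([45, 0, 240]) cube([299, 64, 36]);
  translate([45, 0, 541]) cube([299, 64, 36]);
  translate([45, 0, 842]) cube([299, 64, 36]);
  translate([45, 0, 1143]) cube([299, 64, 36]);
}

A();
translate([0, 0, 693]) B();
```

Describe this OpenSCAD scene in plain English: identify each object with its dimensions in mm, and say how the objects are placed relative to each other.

A is a table: top 647 mm (x) × 719 mm (y), 50 mm thick, upper face at z = 693 mm, on four round legs of 88 mm diameter, each leg's bounding box inset 13 mm from the nearest pair of top edges, running from z = 0 to the bottom of the top.

B is a straight ladder. Two 45×64 mm vertical rails, 1366 mm tall, stand 389 mm apart (outside-to-outside) with their front faces coplanar on the −y side. 4 rungs, each 64 mm deep and 36 mm tall, span between the inner faces of the rails, front faces flush with the rails. The lowest rung's underside is at z = 240 mm and rungs are spaced 301 mm apart (underside to underside).

The ladder is on top of the table.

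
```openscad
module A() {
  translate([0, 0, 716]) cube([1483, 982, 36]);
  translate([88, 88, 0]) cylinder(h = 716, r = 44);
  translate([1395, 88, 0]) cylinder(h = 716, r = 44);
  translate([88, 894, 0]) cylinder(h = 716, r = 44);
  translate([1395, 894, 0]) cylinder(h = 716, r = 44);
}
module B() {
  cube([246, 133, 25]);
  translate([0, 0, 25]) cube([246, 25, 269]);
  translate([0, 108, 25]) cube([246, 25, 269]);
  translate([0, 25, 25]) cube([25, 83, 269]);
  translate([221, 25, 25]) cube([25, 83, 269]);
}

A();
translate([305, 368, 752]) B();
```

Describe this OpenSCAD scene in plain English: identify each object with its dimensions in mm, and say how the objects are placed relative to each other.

A is a table with a 1483×982 mm rectangular top, 36 mm thick, top surface at z = 752 mm, supported by four round legs of 88 mm diameter, each leg's bounding box inset 44 mm from the nearest pair of top edges, running from the floor.

B is an open-topped rectangular box: outside dimensions 246×133×294 mm, with a uniform wall and base thickness of 25 mm. The base is a full 246×133 slab on the floor; four walls sit on top of the base. The front and back walls (the −y and +y sides) span the full width; the two side walls fit between them.

The open box is on top of the table.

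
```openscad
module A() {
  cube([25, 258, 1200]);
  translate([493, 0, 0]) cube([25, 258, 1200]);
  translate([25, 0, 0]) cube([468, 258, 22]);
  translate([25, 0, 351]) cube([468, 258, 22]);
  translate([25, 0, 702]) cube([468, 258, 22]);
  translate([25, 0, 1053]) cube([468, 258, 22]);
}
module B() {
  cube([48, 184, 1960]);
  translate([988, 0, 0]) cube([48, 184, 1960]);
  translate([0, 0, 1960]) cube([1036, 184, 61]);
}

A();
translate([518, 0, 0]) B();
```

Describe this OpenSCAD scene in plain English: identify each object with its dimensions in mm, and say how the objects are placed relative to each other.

A is a bookshelf 518 mm wide overall, 258 mm deep and 1200 mm tall. The two sides are 25 mm thick vertical panels. 4 horizontal shelves of 22 mm thickness span between the inner faces of the sides; the lowest shelf sits on the floor and shelves are stacked with a clear vertical gap of 329 mm between each pair.

B is a door frame. The clear opening is 940 mm wide and 1960 mm high. Two 48 mm wide jambs, 184 mm deep, stand either side of the opening from the floor to the top of the opening. A 61 mm thick head sits across the top of both jambs, spanning the full outside width of the frame.

The door frame is against the bookshelf's +x side, with their −y faces flush.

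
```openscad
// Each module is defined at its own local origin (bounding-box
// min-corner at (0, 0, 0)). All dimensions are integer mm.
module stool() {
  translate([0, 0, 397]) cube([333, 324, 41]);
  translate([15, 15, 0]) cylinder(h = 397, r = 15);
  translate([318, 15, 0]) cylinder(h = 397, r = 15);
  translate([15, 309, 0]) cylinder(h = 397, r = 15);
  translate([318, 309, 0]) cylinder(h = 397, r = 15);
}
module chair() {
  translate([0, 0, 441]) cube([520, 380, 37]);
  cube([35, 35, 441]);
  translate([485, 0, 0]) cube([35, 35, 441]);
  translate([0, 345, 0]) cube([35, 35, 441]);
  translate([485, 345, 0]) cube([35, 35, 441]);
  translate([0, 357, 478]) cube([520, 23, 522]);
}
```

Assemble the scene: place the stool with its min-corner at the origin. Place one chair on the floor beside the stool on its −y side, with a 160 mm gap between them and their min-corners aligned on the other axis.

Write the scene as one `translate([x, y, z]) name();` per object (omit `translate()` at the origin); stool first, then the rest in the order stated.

stool();
translate([0, -540, 0]) chair();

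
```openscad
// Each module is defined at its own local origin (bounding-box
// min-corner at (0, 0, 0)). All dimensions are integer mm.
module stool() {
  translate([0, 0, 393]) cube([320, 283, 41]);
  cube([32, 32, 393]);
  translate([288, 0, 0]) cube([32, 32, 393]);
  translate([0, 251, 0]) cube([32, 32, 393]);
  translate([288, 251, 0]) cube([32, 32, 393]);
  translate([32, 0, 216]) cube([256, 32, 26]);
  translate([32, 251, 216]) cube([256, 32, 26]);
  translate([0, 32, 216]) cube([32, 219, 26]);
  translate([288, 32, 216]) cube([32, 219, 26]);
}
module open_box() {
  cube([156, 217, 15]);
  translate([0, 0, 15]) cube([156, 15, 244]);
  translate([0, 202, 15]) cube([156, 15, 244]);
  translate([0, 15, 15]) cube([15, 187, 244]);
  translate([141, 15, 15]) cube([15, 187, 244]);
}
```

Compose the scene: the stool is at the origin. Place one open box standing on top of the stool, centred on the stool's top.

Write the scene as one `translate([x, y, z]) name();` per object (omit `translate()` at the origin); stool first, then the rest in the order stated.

stool();
translate([82, 33, 434]) open_box();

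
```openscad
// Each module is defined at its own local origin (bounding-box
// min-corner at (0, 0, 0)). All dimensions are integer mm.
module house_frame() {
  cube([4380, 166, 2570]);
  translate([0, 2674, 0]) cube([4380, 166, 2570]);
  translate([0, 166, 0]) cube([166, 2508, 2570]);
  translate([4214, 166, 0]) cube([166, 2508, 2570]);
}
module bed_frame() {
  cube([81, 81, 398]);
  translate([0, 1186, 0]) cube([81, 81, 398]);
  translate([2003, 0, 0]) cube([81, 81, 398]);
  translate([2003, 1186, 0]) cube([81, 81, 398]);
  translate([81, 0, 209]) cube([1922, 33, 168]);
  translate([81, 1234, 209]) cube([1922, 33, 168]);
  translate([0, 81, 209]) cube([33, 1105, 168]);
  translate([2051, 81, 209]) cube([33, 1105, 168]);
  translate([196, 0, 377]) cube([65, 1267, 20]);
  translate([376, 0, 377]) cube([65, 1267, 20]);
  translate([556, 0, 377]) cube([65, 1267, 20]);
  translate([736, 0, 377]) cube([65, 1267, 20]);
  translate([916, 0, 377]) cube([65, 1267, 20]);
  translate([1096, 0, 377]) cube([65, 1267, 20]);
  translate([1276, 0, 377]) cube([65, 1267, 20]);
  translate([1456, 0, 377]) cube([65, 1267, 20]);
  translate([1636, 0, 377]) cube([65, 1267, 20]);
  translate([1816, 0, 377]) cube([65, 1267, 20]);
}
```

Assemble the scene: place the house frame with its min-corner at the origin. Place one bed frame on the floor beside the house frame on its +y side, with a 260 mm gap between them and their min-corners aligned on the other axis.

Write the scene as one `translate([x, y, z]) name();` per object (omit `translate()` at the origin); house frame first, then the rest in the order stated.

house_frame();
translate([0, 3100, 0]) bed_frame();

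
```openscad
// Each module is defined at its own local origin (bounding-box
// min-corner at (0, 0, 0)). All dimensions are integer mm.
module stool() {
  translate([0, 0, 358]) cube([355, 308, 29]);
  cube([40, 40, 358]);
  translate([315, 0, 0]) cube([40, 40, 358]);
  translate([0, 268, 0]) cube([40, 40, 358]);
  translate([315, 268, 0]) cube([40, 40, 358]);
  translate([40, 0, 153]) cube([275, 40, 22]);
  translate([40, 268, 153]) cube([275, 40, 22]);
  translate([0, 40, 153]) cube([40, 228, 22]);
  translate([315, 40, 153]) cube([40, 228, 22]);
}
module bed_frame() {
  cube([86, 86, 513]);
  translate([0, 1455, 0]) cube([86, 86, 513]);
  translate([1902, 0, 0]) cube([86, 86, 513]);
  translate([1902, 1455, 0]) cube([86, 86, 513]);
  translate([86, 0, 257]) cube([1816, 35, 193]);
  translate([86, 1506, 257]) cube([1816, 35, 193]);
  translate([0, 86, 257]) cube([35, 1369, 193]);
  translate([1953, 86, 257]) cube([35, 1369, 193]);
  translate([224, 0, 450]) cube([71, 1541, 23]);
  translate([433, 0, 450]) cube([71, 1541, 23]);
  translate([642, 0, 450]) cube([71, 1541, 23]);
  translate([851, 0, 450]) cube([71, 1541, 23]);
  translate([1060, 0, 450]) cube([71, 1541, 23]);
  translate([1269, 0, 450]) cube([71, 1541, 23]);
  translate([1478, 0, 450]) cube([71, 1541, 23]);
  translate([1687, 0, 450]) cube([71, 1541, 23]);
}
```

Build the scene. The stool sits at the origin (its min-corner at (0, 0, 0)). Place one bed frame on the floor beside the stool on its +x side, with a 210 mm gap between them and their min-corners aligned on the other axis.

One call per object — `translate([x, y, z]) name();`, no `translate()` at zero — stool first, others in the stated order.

stool();
translate([565, 0, 0]) bed_frame();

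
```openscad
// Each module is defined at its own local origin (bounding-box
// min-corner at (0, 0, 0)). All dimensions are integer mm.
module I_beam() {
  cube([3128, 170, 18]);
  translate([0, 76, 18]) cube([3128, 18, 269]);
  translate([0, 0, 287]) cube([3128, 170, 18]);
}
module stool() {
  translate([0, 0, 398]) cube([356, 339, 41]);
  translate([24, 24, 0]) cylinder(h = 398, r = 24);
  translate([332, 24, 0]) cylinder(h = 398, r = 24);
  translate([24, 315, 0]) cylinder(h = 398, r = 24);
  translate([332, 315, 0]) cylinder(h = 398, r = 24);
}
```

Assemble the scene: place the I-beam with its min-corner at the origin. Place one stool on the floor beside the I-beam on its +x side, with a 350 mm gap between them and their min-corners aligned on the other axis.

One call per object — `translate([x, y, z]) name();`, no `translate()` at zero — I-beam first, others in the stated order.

I_beam();
translate([3478, 0, 0]) stool();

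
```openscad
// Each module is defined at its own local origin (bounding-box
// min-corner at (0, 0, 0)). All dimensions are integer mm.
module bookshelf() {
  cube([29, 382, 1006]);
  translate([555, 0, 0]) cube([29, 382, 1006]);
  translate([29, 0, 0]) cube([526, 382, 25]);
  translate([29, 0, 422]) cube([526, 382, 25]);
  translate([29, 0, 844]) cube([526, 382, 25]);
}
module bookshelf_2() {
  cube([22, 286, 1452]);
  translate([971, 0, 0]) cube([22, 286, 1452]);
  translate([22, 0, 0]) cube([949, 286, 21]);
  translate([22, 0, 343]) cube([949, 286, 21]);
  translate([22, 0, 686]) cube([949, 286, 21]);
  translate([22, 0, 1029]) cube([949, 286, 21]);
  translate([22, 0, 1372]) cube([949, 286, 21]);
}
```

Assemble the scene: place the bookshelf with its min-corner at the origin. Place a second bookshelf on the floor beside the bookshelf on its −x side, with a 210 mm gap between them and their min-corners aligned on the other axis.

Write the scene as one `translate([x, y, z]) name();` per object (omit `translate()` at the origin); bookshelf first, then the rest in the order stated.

bookshelf();
translate([-1203, 0, 0]) bookshelf_2();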